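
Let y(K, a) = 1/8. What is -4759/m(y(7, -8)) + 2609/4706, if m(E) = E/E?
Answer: -22393245/4706 ≈ -4758.4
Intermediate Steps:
y(K, a) = ⅛
m(E) = 1
-4759/m(y(7, -8)) + 2609/4706 = -4759/1 + 2609/4706 = -4759*1 + 2609*(1/4706) = -4759 + 2609/4706 = -22393245/4706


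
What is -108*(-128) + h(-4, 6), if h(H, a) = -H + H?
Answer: 13824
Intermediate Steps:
h(H, a) = 0
-108*(-128) + h(-4, 6) = -108*(-128) + 0 = 13824 + 0 = 13824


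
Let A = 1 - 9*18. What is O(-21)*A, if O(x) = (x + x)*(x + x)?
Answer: -284004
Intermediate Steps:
O(x) = 4*x² (O(x) = (2*x)*(2*x) = 4*x²)
A = -161 (A = 1 - 162 = -161)
O(-21)*A = (4*(-21)²)*(-161) = (4*441)*(-161) = 1764*(-161) = -284004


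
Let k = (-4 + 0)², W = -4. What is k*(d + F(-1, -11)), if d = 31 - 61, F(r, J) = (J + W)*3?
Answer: -1200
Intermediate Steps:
F(r, J) = -12 + 3*J (F(r, J) = (J - 4)*3 = (-4 + J)*3 = -12 + 3*J)
d = -30
k = 16 (k = (-4)² = 16)
k*(d + F(-1, -11)) = 16*(-30 + (-12 + 3*(-11))) = 16*(-30 + (-12 - 33)) = 16*(-30 - 45) = 16*(-75) = -1200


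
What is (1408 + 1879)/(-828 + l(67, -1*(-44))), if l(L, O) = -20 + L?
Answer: -3287/781 ≈ -4.2087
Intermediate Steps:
(1408 + 1879)/(-828 + l(67, -1*(-44))) = (1408 + 1879)/(-828 + (-20 + 67)) = 3287/(-828 + 47) = 3287/(-781) = 3287*(-1/781) = -3287/781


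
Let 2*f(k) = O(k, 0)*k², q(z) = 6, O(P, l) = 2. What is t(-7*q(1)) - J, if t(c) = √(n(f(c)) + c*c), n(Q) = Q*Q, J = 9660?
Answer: -9660 + 42*√1765 ≈ -7895.5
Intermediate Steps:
f(k) = k² (f(k) = (2*k²)/2 = k²)
n(Q) = Q²
t(c) = √(c² + c⁴) (t(c) = √((c²)² + c*c) = √(c⁴ + c²) = √(c² + c⁴))
t(-7*q(1)) - J = √((-7*6)² + (-7*6)⁴) - 1*9660 = √((-42)² + (-42)⁴) - 9660 = √(1764 + 3111696) - 9660 = √3113460 - 9660 = 42*√1765 - 9660 = -9660 + 42*√1765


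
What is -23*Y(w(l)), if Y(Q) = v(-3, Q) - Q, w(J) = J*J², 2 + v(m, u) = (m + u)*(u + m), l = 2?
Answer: -345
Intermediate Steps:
v(m, u) = -2 + (m + u)² (v(m, u) = -2 + (m + u)*(u + m) = -2 + (m + u)*(m + u) = -2 + (m + u)²)
w(J) = J³
Y(Q) = -2 + (-3 + Q)² - Q (Y(Q) = (-2 + (-3 + Q)²) - Q = -2 + (-3 + Q)² - Q)
-23*Y(w(l)) = -23*(-2 + (-3 + 2³)² - 1*2³) = -23*(-2 + (-3 + 8)² - 1*8) = -23*(-2 + 5² - 8) = -23*(-2 + 25 - 8) = -23*15 = -345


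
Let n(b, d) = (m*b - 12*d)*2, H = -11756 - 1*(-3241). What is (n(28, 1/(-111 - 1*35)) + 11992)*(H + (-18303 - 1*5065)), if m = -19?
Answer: -25434854548/73 ≈ -3.4842e+8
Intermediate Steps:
H = -8515 (H = -11756 + 3241 = -8515)
n(b, d) = -38*b - 24*d (n(b, d) = (-19*b - 12*d)*2 = -38*b - 24*d)
(n(28, 1/(-111 - 1*35)) + 11992)*(H + (-18303 - 1*5065)) = ((-38*28 - 24/(-111 - 1*35)) + 11992)*(-8515 + (-18303 - 1*5065)) = ((-1064 - 24/(-111 - 35)) + 11992)*(-8515 + (-18303 - 5065)) = ((-1064 - 24/(-146)) + 11992)*(-8515 - 23368) = ((-1064 - 24*(-1/146)) + 11992)*(-31883) = ((-1064 + 12/73) + 11992)*(-31883) = (-77660/73 + 11992)*(-31883) = (797756/73)*(-31883) = -25434854548/73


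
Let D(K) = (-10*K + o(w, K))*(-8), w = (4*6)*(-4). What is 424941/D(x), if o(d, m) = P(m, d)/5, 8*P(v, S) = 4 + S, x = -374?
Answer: -708235/49836 ≈ -14.211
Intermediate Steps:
P(v, S) = ½ + S/8 (P(v, S) = (4 + S)/8 = ½ + S/8)
w = -96 (w = 24*(-4) = -96)
o(d, m) = ⅒ + d/40 (o(d, m) = (½ + d/8)/5 = (½ + d/8)*(⅕) = ⅒ + d/40)
D(K) = 92/5 + 80*K (D(K) = (-10*K + (⅒ + (1/40)*(-96)))*(-8) = (-10*K + (⅒ - 12/5))*(-8) = (-10*K - 23/10)*(-8) = (-23/10 - 10*K)*(-8) = 92/5 + 80*K)
424941/D(x) = 424941/(92/5 + 80*(-374)) = 424941/(92/5 - 29920) = 424941/(-149508/5) = 424941*(-5/149508) = -708235/49836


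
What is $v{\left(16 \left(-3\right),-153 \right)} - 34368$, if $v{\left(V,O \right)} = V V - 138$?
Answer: $-32202$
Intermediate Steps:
$v{\left(V,O \right)} = -138 + V^{2}$ ($v{\left(V,O \right)} = V^{2} - 138 = -138 + V^{2}$)
$v{\left(16 \left(-3\right),-153 \right)} - 34368 = \left(-138 + \left(16 \left(-3\right)\right)^{2}\right) - 34368 = \left(-138 + \left(-48\right)^{2}\right) - 34368 = \left(-138 + 2304\right) - 34368 = 2166 - 34368 = -32202$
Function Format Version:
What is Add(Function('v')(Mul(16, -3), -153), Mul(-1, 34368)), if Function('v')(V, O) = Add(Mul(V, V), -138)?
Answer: -32202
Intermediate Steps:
Function('v')(V, O) = Add(-138, Pow(V, 2)) (Function('v')(V, O) = Add(Pow(V, 2), -138) = Add(-138, Pow(V, 2)))
Add(Function('v')(Mul(16, -3), -153), Mul(-1, 34368)) = Add(Add(-138, Pow(Mul(16, -3), 2)), Mul(-1, 34368)) = Add(Add(-138, Pow(-48, 2)), -34368) = Add(Add(-138, 2304), -34368) = Add(2166, -34368) = -32202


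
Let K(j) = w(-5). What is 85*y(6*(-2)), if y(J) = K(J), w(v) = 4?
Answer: 340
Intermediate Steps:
K(j) = 4
y(J) = 4
85*y(6*(-2)) = 85*4 = 340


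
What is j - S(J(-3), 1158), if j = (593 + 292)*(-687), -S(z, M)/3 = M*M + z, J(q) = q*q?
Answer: 3414924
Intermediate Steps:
J(q) = q²
S(z, M) = -3*z - 3*M² (S(z, M) = -3*(M*M + z) = -3*(M² + z) = -3*(z + M²) = -3*z - 3*M²)
j = -607995 (j = 885*(-687) = -607995)
j - S(J(-3), 1158) = -607995 - (-3*(-3)² - 3*1158²) = -607995 - (-3*9 - 3*1340964) = -607995 - (-27 - 4022892) = -607995 - 1*(-4022919) = -607995 + 4022919 = 3414924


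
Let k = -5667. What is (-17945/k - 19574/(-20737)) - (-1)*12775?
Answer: 1501757348048/117516579 ≈ 12779.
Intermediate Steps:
(-17945/k - 19574/(-20737)) - (-1)*12775 = (-17945/(-5667) - 19574/(-20737)) - (-1)*12775 = (-17945*(-1/5667) - 19574*(-1/20737)) - 1*(-12775) = (17945/5667 + 19574/20737) + 12775 = 483051323/117516579 + 12775 = 1501757348048/117516579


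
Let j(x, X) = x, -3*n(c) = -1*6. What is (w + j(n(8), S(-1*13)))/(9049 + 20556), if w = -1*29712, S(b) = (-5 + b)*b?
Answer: -5942/5921 ≈ -1.0035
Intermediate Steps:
S(b) = b*(-5 + b)
n(c) = 2 (n(c) = -(-1)*6/3 = -⅓*(-6) = 2)
w = -29712
(w + j(n(8), S(-1*13)))/(9049 + 20556) = (-29712 + 2)/(9049 + 20556) = -29710/29605 = -29710*1/29605 = -5942/5921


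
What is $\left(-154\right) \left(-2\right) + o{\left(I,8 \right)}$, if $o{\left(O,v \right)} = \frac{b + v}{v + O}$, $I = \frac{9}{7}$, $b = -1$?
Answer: $\frac{20069}{65} \approx 308.75$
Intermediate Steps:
$I = \frac{9}{7}$ ($I = 9 \cdot \frac{1}{7} = \frac{9}{7} \approx 1.2857$)
$o{\left(O,v \right)} = \frac{-1 + v}{O + v}$ ($o{\left(O,v \right)} = \frac{-1 + v}{v + O} = \frac{-1 + v}{O + v}$)
$\left(-154\right) \left(-2\right) + o{\left(I,8 \right)} = \left(-154\right) \left(-2\right) + \frac{-1 + 8}{\frac{9}{7} + 8} = 308 + \frac{1}{\frac{65}{7}} \cdot 7 = 308 + \frac{7}{65} \cdot 7 = 308 + \frac{49}{65} = \frac{20069}{65}$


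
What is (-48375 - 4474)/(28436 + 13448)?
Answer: -52849/41884 ≈ -1.2618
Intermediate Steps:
(-48375 - 4474)/(28436 + 13448) = -52849/41884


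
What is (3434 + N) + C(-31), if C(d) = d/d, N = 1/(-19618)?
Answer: 67387829/19618 ≈ 3435.0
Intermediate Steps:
N = -1/19618 ≈ -5.0974e-5
C(d) = 1
(3434 + N) + C(-31) = (3434 - 1/19618) + 1 = 67368211/19618 + 1 = 67387829/19618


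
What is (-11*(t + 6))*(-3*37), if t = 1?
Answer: 8547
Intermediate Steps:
(-11*(t + 6))*(-3*37) = (-11*(1 + 6))*(-3*37) = -11*7*(-111) = -77*(-111) = 8547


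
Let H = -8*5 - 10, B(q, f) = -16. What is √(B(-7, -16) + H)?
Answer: I*√66 ≈ 8.124*I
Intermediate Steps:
H = -50 (H = -40 - 10 = -50)
√(B(-7, -16) + H) = √(-16 - 50) = √(-66) = I*√66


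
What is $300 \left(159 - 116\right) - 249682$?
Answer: $-236782$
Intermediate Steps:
$300 \left(159 - 116\right) - 249682 = 300 \cdot 43 - 249682 = 12900 - 249682 = -236782$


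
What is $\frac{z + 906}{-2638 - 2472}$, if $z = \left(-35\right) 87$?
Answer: $\frac{2139}{5110} \approx 0.41859$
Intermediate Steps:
$z = -3045$
$\frac{z + 906}{-2638 - 2472} = \frac{-3045 + 906}{-2638 - 2472} = - \frac{2139}{-5110} = \left(-2139\right) \left(- \frac{1}{5110}\right) = \frac{2139}{5110}$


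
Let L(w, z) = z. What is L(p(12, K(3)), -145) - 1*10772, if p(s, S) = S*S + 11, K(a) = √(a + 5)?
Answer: -10917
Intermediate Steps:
K(a) = √(5 + a)
p(s, S) = 11 + S² (p(s, S) = S² + 11 = 11 + S²)
L(p(12, K(3)), -145) - 1*10772 = -145 - 1*10772 = -145 - 10772 = -10917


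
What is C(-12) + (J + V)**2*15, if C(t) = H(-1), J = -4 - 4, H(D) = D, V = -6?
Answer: 2939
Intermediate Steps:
J = -8
C(t) = -1
C(-12) + (J + V)**2*15 = -1 + (-8 - 6)**2*15 = -1 + (-14)**2*15 = -1 + 196*15 = -1 + 2940 = 2939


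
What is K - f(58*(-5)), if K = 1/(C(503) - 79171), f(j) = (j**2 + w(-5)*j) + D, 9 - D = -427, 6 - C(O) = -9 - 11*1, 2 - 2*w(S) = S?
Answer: -6610269546/79145 ≈ -83521.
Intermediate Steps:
w(S) = 1 - S/2
C(O) = 26 (C(O) = 6 - (-9 - 11*1) = 6 - (-9 - 11) = 6 - 1*(-20) = 6 + 20 = 26)
D = 436 (D = 9 - 1*(-427) = 9 + 427 = 436)
f(j) = 436 + j**2 + 7*j/2 (f(j) = (j**2 + (1 - 1/2*(-5))*j) + 436 = (j**2 + (1 + 5/2)*j) + 436 = (j**2 + 7*j/2) + 436 = 436 + j**2 + 7*j/2)
K = -1/79145 (K = 1/(26 - 79171) = 1/(-79145) = -1/79145 ≈ -1.2635e-5)
K - f(58*(-5)) = -1/79145 - (436 + (58*(-5))**2 + 7*(58*(-5))/2) = -1/79145 - (436 + (-290)**2 + (7/2)*(-290)) = -1/79145 - (436 + 84100 - 1015) = -1/79145 - 1*83521 = -1/79145 - 83521 = -6610269546/79145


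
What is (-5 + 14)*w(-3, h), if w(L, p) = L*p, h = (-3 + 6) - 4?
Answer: 27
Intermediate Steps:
h = -1 (h = 3 - 4 = -1)
(-5 + 14)*w(-3, h) = (-5 + 14)*(-3*(-1)) = 9*3 = 27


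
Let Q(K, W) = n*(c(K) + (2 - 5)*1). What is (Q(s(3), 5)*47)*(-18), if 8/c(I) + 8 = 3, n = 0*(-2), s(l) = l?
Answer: 0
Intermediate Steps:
n = 0
c(I) = -8/5 (c(I) = 8/(-8 + 3) = 8/(-5) = 8*(-⅕) = -8/5)
Q(K, W) = 0 (Q(K, W) = 0*(-8/5 + (2 - 5)*1) = 0*(-8/5 - 3*1) = 0*(-8/5 - 3) = 0*(-23/5) = 0)
(Q(s(3), 5)*47)*(-18) = (0*47)*(-18) = 0*(-18) = 0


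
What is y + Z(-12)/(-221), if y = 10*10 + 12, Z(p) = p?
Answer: 24764/221 ≈ 112.05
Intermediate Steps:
y = 112 (y = 100 + 12 = 112)
y + Z(-12)/(-221) = 112 - 12/(-221) = 112 - 12*(-1/221) = 112 + 12/221 = 24764/221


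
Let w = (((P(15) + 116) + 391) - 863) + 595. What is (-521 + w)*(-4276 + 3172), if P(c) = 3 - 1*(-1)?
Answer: 306912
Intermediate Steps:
P(c) = 4 (P(c) = 3 + 1 = 4)
w = 243 (w = (((4 + 116) + 391) - 863) + 595 = ((120 + 391) - 863) + 595 = (511 - 863) + 595 = -352 + 595 = 243)
(-521 + w)*(-4276 + 3172) = (-521 + 243)*(-4276 + 3172) = -278*(-1104) = 306912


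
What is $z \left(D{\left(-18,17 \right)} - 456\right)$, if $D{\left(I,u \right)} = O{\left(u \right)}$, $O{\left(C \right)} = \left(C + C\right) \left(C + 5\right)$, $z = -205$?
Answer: $-59860$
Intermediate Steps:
$O{\left(C \right)} = 2 C \left(5 + C\right)$
$D{\left(I,u \right)} = 2 u \left(5 + u\right)$
$z \left(D{\left(-18,17 \right)} - 456\right) = - 205 \left(2 \cdot 17 \left(5 + 17\right) - 456\right) = - 205 \left(2 \cdot 17 \cdot 22 - 456\right) = - 205 \left(748 - 456\right) = \left(-205\right) 292 = -59860$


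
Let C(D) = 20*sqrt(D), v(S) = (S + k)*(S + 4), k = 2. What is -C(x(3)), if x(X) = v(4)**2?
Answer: -960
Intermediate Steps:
v(S) = (2 + S)*(4 + S) (v(S) = (S + 2)*(S + 4) = (2 + S)*(4 + S))
x(X) = 2304 (x(X) = (8 + 4**2 + 6*4)**2 = (8 + 16 + 24)**2 = 48**2 = 2304)
-C(x(3)) = -20*sqrt(2304) = -20*48 = -1*960 = -960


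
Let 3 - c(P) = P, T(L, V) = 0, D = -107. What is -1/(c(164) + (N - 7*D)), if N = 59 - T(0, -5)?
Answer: -1/647 ≈ -0.0015456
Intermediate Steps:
c(P) = 3 - P
N = 59 (N = 59 - 1*0 = 59 + 0 = 59)
-1/(c(164) + (N - 7*D)) = -1/((3 - 1*164) + (59 - 7*(-107))) = -1/((3 - 164) + (59 + 749)) = -1/(-161 + 808) = -1/647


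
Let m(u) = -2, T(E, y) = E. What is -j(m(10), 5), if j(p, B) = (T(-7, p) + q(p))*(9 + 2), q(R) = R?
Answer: 99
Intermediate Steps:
j(p, B) = -77 + 11*p (j(p, B) = (-7 + p)*(9 + 2) = (-7 + p)*11 = -77 + 11*p)
-j(m(10), 5) = -(-77 + 11*(-2)) = -(-77 - 22) = -1*(-99) = 99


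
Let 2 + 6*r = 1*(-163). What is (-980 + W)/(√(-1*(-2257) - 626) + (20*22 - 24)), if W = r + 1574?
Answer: 235664/171425 - 1133*√1631/342850 ≈ 1.2413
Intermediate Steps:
r = -55/2 (r = -⅓ + (1*(-163))/6 = -⅓ + (⅙)*(-163) = -⅓ - 163/6 = -55/2 ≈ -27.500)
W = 3093/2 (W = -55/2 + 1574 = 3093/2 ≈ 1546.5)
(-980 + W)/(√(-1*(-2257) - 626) + (20*22 - 24)) = (-980 + 3093/2)/(√(-1*(-2257) - 626) + (20*22 - 24)) = 1133/(2*(√(2257 - 626) + (440 - 24))) = 1133/(2*(√1631 + 416)) = 1133/(2*(416 + √1631))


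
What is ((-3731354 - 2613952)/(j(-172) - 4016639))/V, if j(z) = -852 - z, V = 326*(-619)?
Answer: -3172653/405335435143 ≈ -7.8272e-6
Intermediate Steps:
V = -201794
((-3731354 - 2613952)/(j(-172) - 4016639))/V = ((-3731354 - 2613952)/((-852 - 1*(-172)) - 4016639))/(-201794) = -6345306/((-852 + 172) - 4016639)*(-1/201794) = -6345306/(-680 - 4016639)*(-1/201794) = -6345306/(-4017319)*(-1/201794) = -6345306*(-1/4017319)*(-1/201794) = (6345306/4017319)*(-1/201794) = -3172653/405335435143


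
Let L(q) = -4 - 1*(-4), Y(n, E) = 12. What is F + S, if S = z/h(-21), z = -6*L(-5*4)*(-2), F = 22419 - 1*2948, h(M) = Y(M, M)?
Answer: 19471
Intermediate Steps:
h(M) = 12
L(q) = 0 (L(q) = -4 + 4 = 0)
F = 19471 (F = 22419 - 2948 = 19471)
z = 0 (z = -6*0*(-2) = 0*(-2) = 0)
S = 0 (S = 0/12 = 0*(1/12) = 0)
F + S = 19471 + 0 = 19471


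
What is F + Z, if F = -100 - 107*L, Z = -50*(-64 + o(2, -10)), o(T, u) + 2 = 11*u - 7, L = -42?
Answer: 13544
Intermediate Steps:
o(T, u) = -9 + 11*u (o(T, u) = -2 + (11*u - 7) = -2 + (-7 + 11*u) = -9 + 11*u)
Z = 9150 (Z = -50*(-64 + (-9 + 11*(-10))) = -50*(-64 + (-9 - 110)) = -50*(-64 - 119) = -50*(-183) = 9150)
F = 4394 (F = -100 - 107*(-42) = -100 + 4494 = 4394)
F + Z = 4394 + 9150 = 13544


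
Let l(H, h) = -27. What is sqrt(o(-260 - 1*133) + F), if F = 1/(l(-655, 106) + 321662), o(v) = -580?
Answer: I*sqrt(60000462148865)/321635 ≈ 24.083*I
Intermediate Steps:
F = 1/321635 (F = 1/(-27 + 321662) = 1/321635 ≈ 3.1091e-6)
sqrt(o(-260 - 1*133) + F) = sqrt(-580 + 1/321635) = sqrt(-186548299/321635) = I*sqrt(60000462148865)/321635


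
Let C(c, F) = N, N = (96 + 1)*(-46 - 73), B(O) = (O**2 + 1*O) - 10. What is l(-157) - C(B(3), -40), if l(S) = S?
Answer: 11386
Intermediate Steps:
B(O) = -10 + O + O**2 (B(O) = (O**2 + O) - 10 = (O + O**2) - 10 = -10 + O + O**2)
N = -11543 (N = 97*(-119) = -11543)
C(c, F) = -11543
l(-157) - C(B(3), -40) = -157 - 1*(-11543) = -157 + 11543 = 11386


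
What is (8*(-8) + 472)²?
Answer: 166464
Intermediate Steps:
(8*(-8) + 472)² = (-64 + 472)² = 408² = 166464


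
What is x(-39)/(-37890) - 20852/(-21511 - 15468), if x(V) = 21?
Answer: 263101907/467044770 ≈ 0.56333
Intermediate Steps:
x(-39)/(-37890) - 20852/(-21511 - 15468) = 21/(-37890) - 20852/(-21511 - 15468) = 21*(-1/37890) - 20852/(-36979) = -7/12630 - 20852*(-1/36979) = -7/12630 + 20852/36979 = 263101907/467044770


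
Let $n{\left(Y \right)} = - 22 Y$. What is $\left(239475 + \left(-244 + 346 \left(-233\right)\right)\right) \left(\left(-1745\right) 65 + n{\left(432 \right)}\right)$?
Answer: $-19498137477$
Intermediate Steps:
$\left(239475 + \left(-244 + 346 \left(-233\right)\right)\right) \left(\left(-1745\right) 65 + n{\left(432 \right)}\right) = \left(239475 + \left(-244 + 346 \left(-233\right)\right)\right) \left(\left(-1745\right) 65 - 9504\right) = \left(239475 - 80862\right) \left(-113425 - 9504\right) = \left(239475 - 80862\right) \left(-122929\right) = 158613 \left(-122929\right) = -19498137477$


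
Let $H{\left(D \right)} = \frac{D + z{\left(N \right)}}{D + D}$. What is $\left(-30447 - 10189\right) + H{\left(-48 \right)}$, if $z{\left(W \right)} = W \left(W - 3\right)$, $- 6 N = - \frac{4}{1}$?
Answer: $- \frac{17554529}{432} \approx -40636.0$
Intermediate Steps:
$N = \frac{2}{3}$ ($N = - \frac{\left(-4\right) 1^{-1}}{6} = - \frac{\left(-4\right) 1}{6} = \left(- \frac{1}{6}\right) \left(-4\right) = \frac{2}{3} \approx 0.66667$)
$z{\left(W \right)} = W \left(-3 + W\right)$
$H{\left(D \right)} = \frac{- \frac{14}{9} + D}{2 D}$ ($H{\left(D \right)} = \frac{D + \frac{2 \left(-3 + \frac{2}{3}\right)}{3}}{D + D} = \frac{D + \frac{2}{3} \left(- \frac{7}{3}\right)}{2 D} = \left(D - \frac{14}{9}\right) \frac{1}{2 D} = \left(- \frac{14}{9} + D\right) \frac{1}{2 D} = \frac{- \frac{14}{9} + D}{2 D}$)
$\left(-30447 - 10189\right) + H{\left(-48 \right)} = \left(-30447 - 10189\right) + \frac{-14 + 9 \left(-48\right)}{18 \left(-48\right)} = -40636 + \frac{1}{18} \left(- \frac{1}{48}\right) \left(-14 - 432\right) = -40636 + \frac{1}{18} \left(- \frac{1}{48}\right) \left(-446\right) = -40636 + \frac{223}{432} = - \frac{17554529}{432}$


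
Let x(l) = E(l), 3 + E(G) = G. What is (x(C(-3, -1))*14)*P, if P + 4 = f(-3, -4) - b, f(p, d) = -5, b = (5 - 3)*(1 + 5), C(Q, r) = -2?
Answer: 1470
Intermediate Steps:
E(G) = -3 + G
x(l) = -3 + l
b = 12 (b = 2*6 = 12)
P = -21 (P = -4 + (-5 - 1*12) = -4 + (-5 - 12) = -4 - 17 = -21)
(x(C(-3, -1))*14)*P = ((-3 - 2)*14)*(-21) = -5*14*(-21) = -70*(-21) = 1470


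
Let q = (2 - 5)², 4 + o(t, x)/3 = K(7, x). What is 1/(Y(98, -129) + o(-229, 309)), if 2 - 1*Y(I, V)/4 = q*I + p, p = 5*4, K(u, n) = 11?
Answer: -1/3579 ≈ -0.00027941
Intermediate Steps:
o(t, x) = 21 (o(t, x) = -12 + 3*11 = -12 + 33 = 21)
q = 9 (q = (-3)² = 9)
p = 20
Y(I, V) = -72 - 36*I (Y(I, V) = 8 - 4*(9*I + 20) = 8 - 4*(20 + 9*I) = 8 + (-80 - 36*I) = -72 - 36*I)
1/(Y(98, -129) + o(-229, 309)) = 1/((-72 - 36*98) + 21) = 1/((-72 - 3528) + 21) = 1/(-3600 + 21) = 1/(-3579) = -1/3579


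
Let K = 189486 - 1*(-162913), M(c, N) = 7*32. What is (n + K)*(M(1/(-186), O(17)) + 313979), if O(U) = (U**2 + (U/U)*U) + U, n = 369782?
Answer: 226911436743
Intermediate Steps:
O(U) = U**2 + 2*U (O(U) = (U**2 + 1*U) + U = (U**2 + U) + U = (U + U**2) + U = U**2 + 2*U)
M(c, N) = 224
K = 352399 (K = 189486 + 162913 = 352399)
(n + K)*(M(1/(-186), O(17)) + 313979) = (369782 + 352399)*(224 + 313979) = 722181*314203 = 226911436743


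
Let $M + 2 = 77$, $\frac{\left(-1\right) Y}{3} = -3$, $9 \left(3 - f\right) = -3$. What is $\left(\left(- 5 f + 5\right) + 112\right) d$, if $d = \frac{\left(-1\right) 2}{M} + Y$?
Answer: $\frac{202573}{225} \approx 900.32$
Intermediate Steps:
$f = \frac{10}{3}$ ($f = 3 - - \frac{1}{3} = 3 + \frac{1}{3} = \frac{10}{3} \approx 3.3333$)
$Y = 9$ ($Y = \left(-3\right) \left(-3\right) = 9$)
$M = 75$ ($M = -2 + 77 = 75$)
$d = \frac{673}{75}$ ($d = \frac{\left(-1\right) 2}{75} + 9 = \left(-2\right) \frac{1}{75} + 9 = - \frac{2}{75} + 9 = \frac{673}{75} \approx 8.9733$)
$\left(\left(- 5 f + 5\right) + 112\right) d = \left(\left(\left(-5\right) \frac{10}{3} + 5\right) + 112\right) \frac{673}{75} = \left(\left(- \frac{50}{3} + 5\right) + 112\right) \frac{673}{75} = \left(- \frac{35}{3} + 112\right) \frac{673}{75} = \frac{301}{3} \cdot \frac{673}{75} = \frac{202573}{225}$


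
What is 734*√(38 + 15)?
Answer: 734*√53 ≈ 5343.6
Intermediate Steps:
734*√(38 + 15) = 734*√53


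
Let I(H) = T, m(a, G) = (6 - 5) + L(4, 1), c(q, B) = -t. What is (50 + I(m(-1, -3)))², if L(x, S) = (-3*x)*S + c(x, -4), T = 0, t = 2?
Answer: 2500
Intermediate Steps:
c(q, B) = -2 (c(q, B) = -1*2 = -2)
L(x, S) = -2 - 3*S*x (L(x, S) = (-3*x)*S - 2 = -3*S*x - 2 = -2 - 3*S*x)
m(a, G) = -13 (m(a, G) = (6 - 5) + (-2 - 3*1*4) = 1 + (-2 - 12) = 1 - 14 = -13)
I(H) = 0
(50 + I(m(-1, -3)))² = (50 + 0)² = 50² = 2500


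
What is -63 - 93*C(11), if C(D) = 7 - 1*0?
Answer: -714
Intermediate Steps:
C(D) = 7 (C(D) = 7 + 0 = 7)
-63 - 93*C(11) = -63 - 93*7 = -63 - 651 = -714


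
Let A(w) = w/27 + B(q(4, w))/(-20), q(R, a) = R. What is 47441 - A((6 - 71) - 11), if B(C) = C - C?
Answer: 1280983/27 ≈ 47444.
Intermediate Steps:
B(C) = 0
A(w) = w/27 (A(w) = w/27 + 0/(-20) = w*(1/27) + 0*(-1/20) = w/27 + 0 = w/27)
47441 - A((6 - 71) - 11) = 47441 - ((6 - 71) - 11)/27 = 47441 - (-65 - 11)/27 = 47441 - (-76)/27 = 47441 - 1*(-76/27) = 47441 + 76/27 = 1280983/27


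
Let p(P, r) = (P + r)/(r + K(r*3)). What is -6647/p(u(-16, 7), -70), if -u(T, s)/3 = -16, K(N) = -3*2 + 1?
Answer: -498525/22 ≈ -22660.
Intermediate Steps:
K(N) = -5 (K(N) = -6 + 1 = -5)
u(T, s) = 48 (u(T, s) = -3*(-16) = 48)
p(P, r) = (P + r)/(-5 + r) (p(P, r) = (P + r)/(r - 5) = (P + r)/(-5 + r))
-6647/p(u(-16, 7), -70) = -6647*(-5 - 70)/(48 - 70) = -6647/(-22/(-75)) = -6647/((-1/75*(-22))) = -6647/22/75 = -6647*75/22 = -498525/22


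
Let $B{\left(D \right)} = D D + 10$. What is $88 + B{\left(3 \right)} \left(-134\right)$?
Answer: $-2458$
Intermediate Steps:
$B{\left(D \right)} = 10 + D^{2}$ ($B{\left(D \right)} = D^{2} + 10 = 10 + D^{2}$)
$88 + B{\left(3 \right)} \left(-134\right) = 88 + \left(10 + 3^{2}\right) \left(-134\right) = 88 + \left(10 + 9\right) \left(-134\right) = 88 + 19 \left(-134\right) = 88 - 2546 = -2458$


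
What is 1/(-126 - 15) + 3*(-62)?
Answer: -26227/141 ≈ -186.01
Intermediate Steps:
1/(-126 - 15) + 3*(-62) = 1/(-141) - 186 = -1/141 - 186 = -26227/141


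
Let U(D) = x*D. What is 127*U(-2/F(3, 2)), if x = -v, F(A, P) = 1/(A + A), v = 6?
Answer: 9144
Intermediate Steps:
F(A, P) = 1/(2*A)
x = -6 (x = -1*6 = -6)
U(D) = -6*D
127*U(-2/F(3, 2)) = 127*(-(-12)/((½)/3)) = 127*(-(-12)/((½)*(⅓))) = 127*(-(-12)/⅙) = 127*(-(-12)*6) = 127*(-6*(-12)) = 127*72 = 9144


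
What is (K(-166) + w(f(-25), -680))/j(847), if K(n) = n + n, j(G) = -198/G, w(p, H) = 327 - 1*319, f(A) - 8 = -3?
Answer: 1386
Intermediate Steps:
f(A) = 5 (f(A) = 8 - 3 = 5)
w(p, H) = 8 (w(p, H) = 327 - 319 = 8)
K(n) = 2*n
(K(-166) + w(f(-25), -680))/j(847) = (2*(-166) + 8)/((-198/847)) = (-332 + 8)/((-198*1/847)) = -324/(-18/77) = -324*(-77/18) = 1386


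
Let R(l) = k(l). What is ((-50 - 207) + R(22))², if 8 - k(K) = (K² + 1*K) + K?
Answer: 603729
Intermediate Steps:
k(K) = 8 - K² - 2*K (k(K) = 8 - ((K² + 1*K) + K) = 8 - ((K² + K) + K) = 8 - ((K + K²) + K) = 8 - (K² + 2*K) = 8 + (-K² - 2*K) = 8 - K² - 2*K)
R(l) = 8 - l² - 2*l
((-50 - 207) + R(22))² = ((-50 - 207) + (8 - 1*22² - 2*22))² = (-257 + (8 - 1*484 - 44))² = (-257 + (8 - 484 - 44))² = (-257 - 520)² = (-777)² = 603729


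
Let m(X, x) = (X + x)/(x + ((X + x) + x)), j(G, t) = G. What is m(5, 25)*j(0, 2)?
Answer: 0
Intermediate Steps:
m(X, x) = (X + x)/(X + 3*x) (m(X, x) = (X + x)/(x + (X + 2*x)) = (X + x)/(X + 3*x))
m(5, 25)*j(0, 2) = ((5 + 25)/(5 + 3*25))*0 = (30/(5 + 75))*0 = (30/80)*0 = ((1/80)*30)*0 = (3/8)*0 = 0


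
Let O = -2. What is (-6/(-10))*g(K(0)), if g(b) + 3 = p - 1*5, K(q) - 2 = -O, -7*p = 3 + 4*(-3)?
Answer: -141/35 ≈ -4.0286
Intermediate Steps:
p = 9/7 (p = -(3 + 4*(-3))/7 = -(3 - 12)/7 = -⅐*(-9) = 9/7 ≈ 1.2857)
K(q) = 4 (K(q) = 2 - 1*(-2) = 2 + 2 = 4)
g(b) = -47/7 (g(b) = -3 + (9/7 - 1*5) = -3 + (9/7 - 5) = -3 - 26/7 = -47/7)
(-6/(-10))*g(K(0)) = (-6/(-10))*(-47/7) = -⅒*(-6)*(-47/7) = (⅗)*(-47/7) = -141/35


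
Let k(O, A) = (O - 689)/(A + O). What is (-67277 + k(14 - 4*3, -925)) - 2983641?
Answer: -2815996627/923 ≈ -3.0509e+6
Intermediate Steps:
k(O, A) = (-689 + O)/(A + O)
(-67277 + k(14 - 4*3, -925)) - 2983641 = (-67277 + (-689 + (14 - 4*3))/(-925 + (14 - 4*3))) - 2983641 = (-67277 + (-689 + (14 - 12))/(-925 + (14 - 12))) - 2983641 = (-67277 + (-689 + 2)/(-925 + 2)) - 2983641 = (-67277 - 687/(-923)) - 2983641 = (-67277 - 1/923*(-687)) - 2983641 = (-67277 + 687/923) - 2983641 = -62095984/923 - 2983641 = -2815996627/923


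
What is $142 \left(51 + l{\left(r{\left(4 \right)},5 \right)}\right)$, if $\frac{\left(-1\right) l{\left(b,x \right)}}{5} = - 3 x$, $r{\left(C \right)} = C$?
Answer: $17892$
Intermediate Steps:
$l{\left(b,x \right)} = 15 x$ ($l{\left(b,x \right)} = - 5 \left(- 3 x\right) = 15 x$)
$142 \left(51 + l{\left(r{\left(4 \right)},5 \right)}\right) = 142 \left(51 + 15 \cdot 5\right) = 142 \left(51 + 75\right) = 142 \cdot 126 = 17892$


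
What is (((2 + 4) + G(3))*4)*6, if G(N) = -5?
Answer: 24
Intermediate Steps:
(((2 + 4) + G(3))*4)*6 = (((2 + 4) - 5)*4)*6 = ((6 - 5)*4)*6 = (1*4)*6 = 4*6 = 24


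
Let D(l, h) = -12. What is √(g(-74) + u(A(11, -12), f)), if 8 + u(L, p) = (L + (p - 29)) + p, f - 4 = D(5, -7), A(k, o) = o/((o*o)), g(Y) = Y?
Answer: 5*I*√183/6 ≈ 11.273*I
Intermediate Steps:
A(k, o) = 1/o (A(k, o) = o/(o²) = o/o² = 1/o)
f = -8 (f = 4 - 12 = -8)
u(L, p) = -37 + L + 2*p (u(L, p) = -8 + ((L + (p - 29)) + p) = -8 + ((L + (-29 + p)) + p) = -8 + ((-29 + L + p) + p) = -8 + (-29 + L + 2*p) = -37 + L + 2*p)
√(g(-74) + u(A(11, -12), f)) = √(-74 + (-37 + 1/(-12) + 2*(-8))) = √(-74 + (-37 - 1/12 - 16)) = √(-74 - 637/12) = √(-1525/12) = 5*I*√183/6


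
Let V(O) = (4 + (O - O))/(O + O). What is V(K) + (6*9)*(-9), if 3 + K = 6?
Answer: -1456/3 ≈ -485.33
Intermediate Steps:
K = 3 (K = -3 + 6 = 3)
V(O) = 2/O (V(O) = (4 + 0)/((2*O)) = 4*(1/(2*O)) = 2/O)
V(K) + (6*9)*(-9) = 2/3 + (6*9)*(-9) = 2*(1/3) + 54*(-9) = 2/3 - 486 = -1456/3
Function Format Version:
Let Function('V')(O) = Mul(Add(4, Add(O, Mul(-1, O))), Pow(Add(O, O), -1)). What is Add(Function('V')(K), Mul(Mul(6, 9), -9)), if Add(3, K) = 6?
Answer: Rational(-1456, 3) ≈ -485.33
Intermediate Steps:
K = 3 (K = Add(-3, 6) = 3)
Function('V')(O) = Mul(2, Pow(O, -1)) (Function('V')(O) = Mul(Add(4, 0), Pow(Mul(2, O), -1)) = Mul(4, Mul(Rational(1, 2), Pow(O, -1))) = Mul(2, Pow(O, -1)))
Add(Function('V')(K), Mul(Mul(6, 9), -9)) = Add(Mul(2, Pow(3, -1)), Mul(Mul(6, 9), -9)) = Add(Mul(2, Rational(1, 3)), Mul(54, -9)) = Add(Rational(2, 3), -486) = Rational(-1456, 3)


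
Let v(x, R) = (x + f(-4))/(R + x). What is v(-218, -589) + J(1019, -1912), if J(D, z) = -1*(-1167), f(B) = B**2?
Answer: 941971/807 ≈ 1167.3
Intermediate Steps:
J(D, z) = 1167
v(x, R) = (16 + x)/(R + x) (v(x, R) = (x + (-4)**2)/(R + x) = (x + 16)/(R + x) = (16 + x)/(R + x))
v(-218, -589) + J(1019, -1912) = (16 - 218)/(-589 - 218) + 1167 = -202/(-807) + 1167 = -1/807*(-202) + 1167 = 202/807 + 1167 = 941971/807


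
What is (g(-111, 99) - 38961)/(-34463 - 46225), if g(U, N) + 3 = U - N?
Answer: 6529/13448 ≈ 0.48550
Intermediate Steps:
g(U, N) = -3 + U - N (g(U, N) = -3 + (U - N) = -3 + U - N)
(g(-111, 99) - 38961)/(-34463 - 46225) = ((-3 - 111 - 1*99) - 38961)/(-34463 - 46225) = ((-3 - 111 - 99) - 38961)/(-80688) = (-213 - 38961)*(-1/80688) = -39174*(-1/80688) = 6529/13448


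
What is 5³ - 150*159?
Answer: -23725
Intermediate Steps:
5³ - 150*159 = 125 - 23850 = -23725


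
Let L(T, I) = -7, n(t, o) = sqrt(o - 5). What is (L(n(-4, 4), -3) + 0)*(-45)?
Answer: 315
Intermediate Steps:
n(t, o) = sqrt(-5 + o)
(L(n(-4, 4), -3) + 0)*(-45) = (-7 + 0)*(-45) = -7*(-45) = 315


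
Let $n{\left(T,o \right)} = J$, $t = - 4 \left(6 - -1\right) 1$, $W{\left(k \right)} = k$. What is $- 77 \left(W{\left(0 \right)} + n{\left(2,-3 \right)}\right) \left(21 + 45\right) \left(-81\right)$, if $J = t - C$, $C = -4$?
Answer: $-9879408$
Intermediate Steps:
$t = -28$ ($t = - 4 \left(6 + 1\right) 1 = \left(-4\right) 7 \cdot 1 = \left(-28\right) 1 = -28$)
$J = -24$ ($J = -28 - -4 = -28 + 4 = -24$)
$n{\left(T,o \right)} = -24$
$- 77 \left(W{\left(0 \right)} + n{\left(2,-3 \right)}\right) \left(21 + 45\right) \left(-81\right) = - 77 \left(0 - 24\right) \left(21 + 45\right) \left(-81\right) = - 77 \left(\left(-24\right) 66\right) \left(-81\right) = \left(-77\right) \left(-1584\right) \left(-81\right) = 121968 \left(-81\right) = -9879408$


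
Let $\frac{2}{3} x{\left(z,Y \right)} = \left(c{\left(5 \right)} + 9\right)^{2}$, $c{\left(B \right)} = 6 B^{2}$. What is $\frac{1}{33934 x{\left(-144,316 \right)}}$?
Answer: $\frac{1}{1286828181} \approx 7.771 \cdot 10^{-10}$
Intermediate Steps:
$x{\left(z,Y \right)} = \frac{75843}{2}$ ($x{\left(z,Y \right)} = \frac{3 \left(6 \cdot 5^{2} + 9\right)^{2}}{2} = \frac{3 \left(6 \cdot 25 + 9\right)^{2}}{2} = \frac{3 \left(150 + 9\right)^{2}}{2} = \frac{3 \cdot 159^{2}}{2} = \frac{3}{2} \cdot 25281 = \frac{75843}{2}$)
$\frac{1}{33934 x{\left(-144,316 \right)}} = \frac{1}{33934 \cdot \frac{75843}{2}} = \frac{1}{33934} \cdot \frac{2}{75843} = \frac{1}{1286828181}$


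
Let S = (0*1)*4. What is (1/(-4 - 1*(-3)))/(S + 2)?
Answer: -1/2 ≈ -0.50000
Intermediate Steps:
S = 0 (S = 0*4 = 0)
(1/(-4 - 1*(-3)))/(S + 2) = (1/(-4 - 1*(-3)))/(0 + 2) = (1/(-4 + 3))/2 = (1/(-1))*(1/2) = -1*1*(1/2) = -1*1/2 = -1/2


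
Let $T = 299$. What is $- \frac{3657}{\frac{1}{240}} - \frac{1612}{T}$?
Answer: $- \frac{20186764}{23} \approx -8.7769 \cdot 10^{5}$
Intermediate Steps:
$- \frac{3657}{\frac{1}{240}} - \frac{1612}{T} = - \frac{3657}{\frac{1}{240}} - \frac{1612}{299} = - 3657 \frac{1}{\frac{1}{240}} - \frac{124}{23} = \left(-3657\right) 240 - \frac{124}{23} = -877680 - \frac{124}{23} = - \frac{20186764}{23}$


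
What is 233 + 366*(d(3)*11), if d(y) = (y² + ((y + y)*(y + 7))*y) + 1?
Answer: 765173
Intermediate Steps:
d(y) = 1 + y² + 2*y²*(7 + y) (d(y) = (y² + ((2*y)*(7 + y))*y) + 1 = (y² + (2*y*(7 + y))*y) + 1 = (y² + 2*y²*(7 + y)) + 1 = 1 + y² + 2*y²*(7 + y))
233 + 366*(d(3)*11) = 233 + 366*((1 + 2*3³ + 15*3²)*11) = 233 + 366*((1 + 2*27 + 15*9)*11) = 233 + 366*((1 + 54 + 135)*11) = 233 + 366*(190*11) = 233 + 366*2090 = 233 + 764940 = 765173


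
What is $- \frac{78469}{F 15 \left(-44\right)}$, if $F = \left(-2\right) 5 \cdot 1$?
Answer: $- \frac{78469}{6600} \approx -11.889$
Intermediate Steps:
$F = -10$ ($F = \left(-10\right) 1 = -10$)
$- \frac{78469}{F 15 \left(-44\right)} = - \frac{78469}{\left(-10\right) 15 \left(-44\right)} = - \frac{78469}{\left(-150\right) \left(-44\right)} = - \frac{78469}{6600}$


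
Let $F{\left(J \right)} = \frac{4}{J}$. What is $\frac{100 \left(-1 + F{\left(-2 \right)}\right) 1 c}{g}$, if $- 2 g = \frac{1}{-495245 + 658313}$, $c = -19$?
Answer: $-1858975200$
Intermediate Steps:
$g = - \frac{1}{326136}$ ($g = - \frac{1}{2 \left(-495245 + 658313\right)} = - \frac{1}{2 \cdot 163068} = \left(- \frac{1}{2}\right) \frac{1}{163068} = - \frac{1}{326136} \approx -3.0662 \cdot 10^{-6}$)
$\frac{100 \left(-1 + F{\left(-2 \right)}\right) 1 c}{g} = \frac{100 \left(-1 + \frac{4}{-2}\right) 1 \left(-19\right)}{- \frac{1}{326136}} = 100 \left(-1 + 4 \left(- \frac{1}{2}\right)\right) 1 \left(-19\right) \left(-326136\right) = 100 \left(-1 - 2\right) 1 \left(-19\right) \left(-326136\right) = 100 \left(\left(-3\right) 1\right) \left(-19\right) \left(-326136\right) = 100 \left(-3\right) \left(-19\right) \left(-326136\right) = \left(-300\right) \left(-19\right) \left(-326136\right) = 5700 \left(-326136\right) = -1858975200$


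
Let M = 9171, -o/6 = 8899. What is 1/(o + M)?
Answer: -1/44223 ≈ -2.2613e-5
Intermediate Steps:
o = -53394 (o = -6*8899 = -53394)
1/(o + M) = 1/(-53394 + 9171) = 1/(-44223) = -1/44223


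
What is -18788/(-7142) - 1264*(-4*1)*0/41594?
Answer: 9394/3571 ≈ 2.6306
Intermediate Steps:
-18788/(-7142) - 1264*(-4*1)*0/41594 = -18788*(-1/7142) - (-5056)*0*(1/41594) = 9394/3571 - 1264*0*(1/41594) = 9394/3571 + 0*(1/41594) = 9394/3571 + 0 = 9394/3571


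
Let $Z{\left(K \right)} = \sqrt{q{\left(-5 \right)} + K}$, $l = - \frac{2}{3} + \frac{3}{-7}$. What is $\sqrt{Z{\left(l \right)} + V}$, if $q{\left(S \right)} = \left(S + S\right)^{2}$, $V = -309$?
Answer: $\frac{\sqrt{-136269 + 21 \sqrt{43617}}}{21} \approx 17.293 i$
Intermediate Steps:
$q{\left(S \right)} = 4 S^{2}$ ($q{\left(S \right)} = \left(2 S\right)^{2} = 4 S^{2}$)
$l = - \frac{23}{21}$ ($l = \left(-2\right) \frac{1}{3} + 3 \left(- \frac{1}{7}\right) = - \frac{2}{3} - \frac{3}{7} = - \frac{23}{21} \approx -1.0952$)
$Z{\left(K \right)} = \sqrt{100 + K}$ ($Z{\left(K \right)} = \sqrt{4 \left(-5\right)^{2} + K} = \sqrt{4 \cdot 25 + K} = \sqrt{100 + K}$)
$\sqrt{Z{\left(l \right)} + V} = \sqrt{\sqrt{100 - \frac{23}{21}} - 309} = \sqrt{\sqrt{\frac{2077}{21}} - 309} = \sqrt{\frac{\sqrt{43617}}{21} - 309} = \sqrt{-309 + \frac{\sqrt{43617}}{21}}$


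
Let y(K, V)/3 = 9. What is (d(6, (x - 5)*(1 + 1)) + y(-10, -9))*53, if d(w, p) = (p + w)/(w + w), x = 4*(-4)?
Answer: 1272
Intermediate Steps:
y(K, V) = 27 (y(K, V) = 3*9 = 27)
x = -16
d(w, p) = (p + w)/(2*w) (d(w, p) = (p + w)/((2*w)) = (p + w)*(1/(2*w)) = (p + w)/(2*w))
(d(6, (x - 5)*(1 + 1)) + y(-10, -9))*53 = ((1/2)*((-16 - 5)*(1 + 1) + 6)/6 + 27)*53 = ((1/2)*(1/6)*(-21*2 + 6) + 27)*53 = ((1/2)*(1/6)*(-42 + 6) + 27)*53 = ((1/2)*(1/6)*(-36) + 27)*53 = (-3 + 27)*53 = 24*53 = 1272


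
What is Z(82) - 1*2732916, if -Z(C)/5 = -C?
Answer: -2732506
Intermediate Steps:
Z(C) = 5*C (Z(C) = -(-5)*C = 5*C)
Z(82) - 1*2732916 = 5*82 - 1*2732916 = 410 - 2732916 = -2732506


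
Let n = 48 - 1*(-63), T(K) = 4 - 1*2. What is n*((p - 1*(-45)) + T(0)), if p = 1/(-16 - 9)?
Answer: 130314/25 ≈ 5212.6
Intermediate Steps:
p = -1/25 (p = 1/(-25) = -1/25 ≈ -0.040000)
T(K) = 2 (T(K) = 4 - 2 = 2)
n = 111 (n = 48 + 63 = 111)
n*((p - 1*(-45)) + T(0)) = 111*((-1/25 - 1*(-45)) + 2) = 111*((-1/25 + 45) + 2) = 111*(1124/25 + 2) = 111*(1174/25) = 130314/25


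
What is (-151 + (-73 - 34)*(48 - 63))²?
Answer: 2114116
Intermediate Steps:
(-151 + (-73 - 34)*(48 - 63))² = (-151 - 107*(-15))² = (-151 + 1605)² = 1454² = 2114116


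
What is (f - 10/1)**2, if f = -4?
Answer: 196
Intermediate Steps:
(f - 10/1)**2 = (-4 - 10/1)**2 = (-4 - 10*1)**2 = (-4 - 10)**2 = (-14)**2 = 196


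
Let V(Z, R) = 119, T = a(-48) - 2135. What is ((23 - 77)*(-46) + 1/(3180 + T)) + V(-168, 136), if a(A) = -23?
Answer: 2660267/1022 ≈ 2603.0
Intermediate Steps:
T = -2158 (T = -23 - 2135 = -2158)
((23 - 77)*(-46) + 1/(3180 + T)) + V(-168, 136) = ((23 - 77)*(-46) + 1/(3180 - 2158)) + 119 = (-54*(-46) + 1/1022) + 119 = (2484 + 1/1022) + 119 = 2538649/1022 + 119 = 2660267/1022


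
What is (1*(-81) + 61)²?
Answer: 400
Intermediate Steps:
(1*(-81) + 61)² = (-81 + 61)² = (-20)² = 400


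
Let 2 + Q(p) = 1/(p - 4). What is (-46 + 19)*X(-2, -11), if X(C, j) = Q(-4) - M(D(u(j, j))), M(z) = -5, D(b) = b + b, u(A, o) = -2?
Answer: -621/8 ≈ -77.625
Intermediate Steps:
Q(p) = -2 + 1/(-4 + p) (Q(p) = -2 + 1/(p - 4) = -2 + 1/(-4 + p))
D(b) = 2*b
X(C, j) = 23/8 (X(C, j) = (9 - 2*(-4))/(-4 - 4) - 1*(-5) = (9 + 8)/(-8) + 5 = -⅛*17 + 5 = -17/8 + 5 = 23/8)
(-46 + 19)*X(-2, -11) = (-46 + 19)*(23/8) = -27*23/8 = -621/8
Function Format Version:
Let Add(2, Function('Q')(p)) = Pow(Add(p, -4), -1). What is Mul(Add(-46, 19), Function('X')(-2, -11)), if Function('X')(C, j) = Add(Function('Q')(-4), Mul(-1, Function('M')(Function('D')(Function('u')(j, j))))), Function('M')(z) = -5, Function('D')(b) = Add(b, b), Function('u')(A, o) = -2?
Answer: Rational(-621, 8) ≈ -77.625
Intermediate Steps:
Function('Q')(p) = Add(-2, Pow(Add(-4, p), -1)) (Function('Q')(p) = Add(-2, Pow(Add(p, -4), -1)) = Add(-2, Pow(Add(-4, p), -1)))
Function('D')(b) = Mul(2, b)
Function('X')(C, j) = Rational(23, 8) (Function('X')(C, j) = Add(Mul(Pow(Add(-4, -4), -1), Add(9, Mul(-2, -4))), Mul(-1, -5)) = Add(Mul(Pow(-8, -1), Add(9, 8)), 5) = Add(Mul(Rational(-1, 8), 17), 5) = Add(Rational(-17, 8), 5) = Rational(23, 8))
Mul(Add(-46, 19), Function('X')(-2, -11)) = Mul(Add(-46, 19), Rational(23, 8)) = Mul(-27, Rational(23, 8)) = Rational(-621, 8)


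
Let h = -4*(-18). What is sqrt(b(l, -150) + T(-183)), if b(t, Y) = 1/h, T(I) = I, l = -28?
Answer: 5*I*sqrt(1054)/12 ≈ 13.527*I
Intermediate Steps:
h = 72
b(t, Y) = 1/72
sqrt(b(l, -150) + T(-183)) = sqrt(1/72 - 183) = sqrt(-13175/72) = 5*I*sqrt(1054)/12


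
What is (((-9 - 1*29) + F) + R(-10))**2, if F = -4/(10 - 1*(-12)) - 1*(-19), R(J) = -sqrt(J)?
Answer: 43311/121 + 422*I*sqrt(10)/11 ≈ 357.94 + 121.32*I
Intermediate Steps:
F = 207/11 (F = -4/(10 + 12) + 19 = -4/22 + 19 = -4*1/22 + 19 = -2/11 + 19 = 207/11 ≈ 18.818)
(((-9 - 1*29) + F) + R(-10))**2 = (((-9 - 1*29) + 207/11) - sqrt(-10))**2 = (((-9 - 29) + 207/11) - I*sqrt(10))**2 = ((-38 + 207/11) - I*sqrt(10))**2 = (-211/11 - I*sqrt(10))**2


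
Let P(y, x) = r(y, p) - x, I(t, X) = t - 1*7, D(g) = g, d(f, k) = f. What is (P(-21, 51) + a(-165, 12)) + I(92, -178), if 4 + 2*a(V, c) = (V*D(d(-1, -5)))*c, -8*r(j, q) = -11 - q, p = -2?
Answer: 8185/8 ≈ 1023.1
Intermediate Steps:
I(t, X) = -7 + t (I(t, X) = t - 7 = -7 + t)
r(j, q) = 11/8 + q/8 (r(j, q) = -(-11 - q)/8 = 11/8 + q/8)
a(V, c) = -2 - V*c/2 (a(V, c) = -2 + ((V*(-1))*c)/2 = -2 + ((-V)*c)/2 = -2 + (-V*c)/2 = -2 - V*c/2)
P(y, x) = 9/8 - x (P(y, x) = (11/8 + (1/8)*(-2)) - x = (11/8 - 1/4) - x = 9/8 - x)
(P(-21, 51) + a(-165, 12)) + I(92, -178) = ((9/8 - 1*51) + (-2 - 1/2*(-165)*12)) + (-7 + 92) = ((9/8 - 51) + (-2 + 990)) + 85 = (-399/8 + 988) + 85 = 7505/8 + 85 = 8185/8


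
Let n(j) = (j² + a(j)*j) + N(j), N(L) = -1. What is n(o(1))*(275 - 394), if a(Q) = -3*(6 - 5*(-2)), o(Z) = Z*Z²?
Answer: 5712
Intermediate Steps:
o(Z) = Z³
a(Q) = -48 (a(Q) = -3*(6 + 10) = -3*16 = -48)
n(j) = -1 + j² - 48*j (n(j) = (j² - 48*j) - 1 = -1 + j² - 48*j)
n(o(1))*(275 - 394) = (-1 + (1³)² - 48*1³)*(275 - 394) = (-1 + 1² - 48*1)*(-119) = (-1 + 1 - 48)*(-119) = -48*(-119) = 5712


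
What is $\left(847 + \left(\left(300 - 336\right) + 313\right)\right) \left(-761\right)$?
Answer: $-855364$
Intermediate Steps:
$\left(847 + \left(\left(300 - 336\right) + 313\right)\right) \left(-761\right) = \left(847 + \left(-36 + 313\right)\right) \left(-761\right) = \left(847 + 277\right) \left(-761\right) = 1124 \left(-761\right) = -855364$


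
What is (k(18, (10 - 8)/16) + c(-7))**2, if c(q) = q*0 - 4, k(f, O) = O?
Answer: 961/64 ≈ 15.016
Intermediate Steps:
c(q) = -4 (c(q) = 0 - 4 = -4)
(k(18, (10 - 8)/16) + c(-7))**2 = ((10 - 8)/16 - 4)**2 = (2*(1/16) - 4)**2 = (1/8 - 4)**2 = (-31/8)**2 = 961/64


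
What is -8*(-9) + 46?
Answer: 118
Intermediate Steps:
-8*(-9) + 46 = 72 + 46 = 118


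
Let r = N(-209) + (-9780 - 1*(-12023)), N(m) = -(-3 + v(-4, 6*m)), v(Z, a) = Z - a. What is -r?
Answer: -996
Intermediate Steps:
N(m) = 7 + 6*m (N(m) = -(-3 + (-4 - 6*m)) = -(-7 - 6*m) = 7 + 6*m)
r = 996 (r = (7 + 6*(-209)) + (-9780 - 1*(-12023)) = (7 - 1254) + (-9780 + 12023) = -1247 + 2243 = 996)
-r = -1*996 = -996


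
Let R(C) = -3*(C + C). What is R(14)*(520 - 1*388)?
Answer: -11088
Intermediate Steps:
R(C) = -6*C
R(14)*(520 - 1*388) = (-6*14)*(520 - 1*388) = -84*(520 - 388) = -84*132 = -11088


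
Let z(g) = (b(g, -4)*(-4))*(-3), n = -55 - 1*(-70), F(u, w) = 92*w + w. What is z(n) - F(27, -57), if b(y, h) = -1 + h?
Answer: 5241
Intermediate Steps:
F(u, w) = 93*w
n = 15 (n = -55 + 70 = 15)
z(g) = -60 (z(g) = ((-1 - 4)*(-4))*(-3) = -5*(-4)*(-3) = 20*(-3) = -60)
z(n) - F(27, -57) = -60 - 93*(-57) = -60 - 1*(-5301) = -60 + 5301 = 5241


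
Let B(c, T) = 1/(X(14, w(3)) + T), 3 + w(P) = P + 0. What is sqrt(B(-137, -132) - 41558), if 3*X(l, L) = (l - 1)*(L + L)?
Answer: I*sqrt(181026681)/66 ≈ 203.86*I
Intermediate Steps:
w(P) = -3 + P (w(P) = -3 + (P + 0) = -3 + P)
X(l, L) = 2*L*(-1 + l)/3 (X(l, L) = ((l - 1)*(L + L))/3 = ((-1 + l)*(2*L))/3 = (2*L*(-1 + l))/3 = 2*L*(-1 + l)/3)
B(c, T) = 1/T (B(c, T) = 1/(2*(-3 + 3)*(-1 + 14)/3 + T) = 1/((2/3)*0*13 + T) = 1/(0 + T) = 1/T)
sqrt(B(-137, -132) - 41558) = sqrt(1/(-132) - 41558) = sqrt(-1/132 - 41558) = sqrt(-5485657/132) = I*sqrt(181026681)/66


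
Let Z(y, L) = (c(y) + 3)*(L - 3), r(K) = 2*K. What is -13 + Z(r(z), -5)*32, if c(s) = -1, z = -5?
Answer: -525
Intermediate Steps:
Z(y, L) = -6 + 2*L (Z(y, L) = (-1 + 3)*(L - 3) = 2*(-3 + L) = -6 + 2*L)
-13 + Z(r(z), -5)*32 = -13 + (-6 + 2*(-5))*32 = -13 + (-6 - 10)*32 = -13 - 16*32 = -13 - 512 = -525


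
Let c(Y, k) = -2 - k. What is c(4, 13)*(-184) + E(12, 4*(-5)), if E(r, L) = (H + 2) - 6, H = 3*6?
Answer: 2774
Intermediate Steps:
H = 18
E(r, L) = 14 (E(r, L) = (18 + 2) - 6 = 20 - 6 = 14)
c(4, 13)*(-184) + E(12, 4*(-5)) = (-2 - 1*13)*(-184) + 14 = (-2 - 13)*(-184) + 14 = -15*(-184) + 14 = 2760 + 14 = 2774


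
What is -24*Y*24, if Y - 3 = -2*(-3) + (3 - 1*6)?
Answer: -3456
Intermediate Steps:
Y = 6 (Y = 3 + (-2*(-3) + (3 - 1*6)) = 3 + (6 + (3 - 6)) = 3 + (6 - 3) = 3 + 3 = 6)
-24*Y*24 = -24*6*24 = -144*24 = -3456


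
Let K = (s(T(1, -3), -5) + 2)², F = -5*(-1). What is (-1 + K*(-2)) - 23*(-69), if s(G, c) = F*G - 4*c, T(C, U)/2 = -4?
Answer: 938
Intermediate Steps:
F = 5
T(C, U) = -8 (T(C, U) = 2*(-4) = -8)
s(G, c) = -4*c + 5*G (s(G, c) = 5*G - 4*c = -4*c + 5*G)
K = 324 (K = ((-4*(-5) + 5*(-8)) + 2)² = ((20 - 40) + 2)² = (-20 + 2)² = (-18)² = 324)
(-1 + K*(-2)) - 23*(-69) = (-1 + 324*(-2)) - 23*(-69) = (-1 - 648) + 1587 = -649 + 1587 = 938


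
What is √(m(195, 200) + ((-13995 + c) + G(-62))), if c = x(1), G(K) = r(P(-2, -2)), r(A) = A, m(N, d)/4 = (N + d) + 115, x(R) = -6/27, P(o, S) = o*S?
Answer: I*√107561/3 ≈ 109.32*I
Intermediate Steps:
P(o, S) = S*o
x(R) = -2/9 (x(R) = -6*1/27 = -2/9)
m(N, d) = 460 + 4*N + 4*d (m(N, d) = 4*((N + d) + 115) = 4*(115 + N + d) = 460 + 4*N + 4*d)
G(K) = 4 (G(K) = -2*(-2) = 4)
c = -2/9 ≈ -0.22222
√(m(195, 200) + ((-13995 + c) + G(-62))) = √((460 + 4*195 + 4*200) + ((-13995 - 2/9) + 4)) = √((460 + 780 + 800) + (-125957/9 + 4)) = √(2040 - 125921/9) = √(-107561/9) = I*√107561/3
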